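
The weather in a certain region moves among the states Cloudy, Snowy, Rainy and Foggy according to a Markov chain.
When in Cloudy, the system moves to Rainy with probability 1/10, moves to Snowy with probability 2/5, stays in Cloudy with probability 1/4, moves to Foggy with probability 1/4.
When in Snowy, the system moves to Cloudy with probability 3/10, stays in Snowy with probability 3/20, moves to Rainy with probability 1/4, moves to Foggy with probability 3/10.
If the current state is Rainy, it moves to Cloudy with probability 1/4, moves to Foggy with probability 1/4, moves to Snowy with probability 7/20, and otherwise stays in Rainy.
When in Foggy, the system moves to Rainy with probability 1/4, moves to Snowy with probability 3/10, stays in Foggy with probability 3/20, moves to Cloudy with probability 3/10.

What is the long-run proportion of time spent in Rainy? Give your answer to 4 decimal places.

0.1895

Let the stationary distribution be π with π = πP and π_1 + π_2 + π_3 + π_4 = 1.
π_1 = 0.25·π_1 + 0.3·π_2 + 0.25·π_3 + 0.3·π_4
π_2 = 0.4·π_1 + 0.15·π_2 + 0.35·π_3 + 0.3·π_4
π_3 = 0.1·π_1 + 0.25·π_2 + 0.15·π_3 + 0.25·π_4
Solving with the normalization constraint gives π = (0.2767, 0.2932, 0.1895, 0.2406).
So the stationary probability of Rainy is 0.1895.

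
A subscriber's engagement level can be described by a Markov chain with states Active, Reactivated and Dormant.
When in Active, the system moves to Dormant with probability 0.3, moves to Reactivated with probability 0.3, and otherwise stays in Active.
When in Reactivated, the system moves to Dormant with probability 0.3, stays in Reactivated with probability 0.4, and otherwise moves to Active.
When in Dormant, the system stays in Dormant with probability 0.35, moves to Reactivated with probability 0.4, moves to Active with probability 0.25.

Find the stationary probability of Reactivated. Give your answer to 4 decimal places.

0.3684

Let the stationary distribution be π with π = πP and π_1 + π_2 + π_3 = 1.
π_1 = 0.4·π_1 + 0.3·π_2 + 0.25·π_3
π_2 = 0.3·π_1 + 0.4·π_2 + 0.4·π_3
Solving with the normalization constraint gives π = (0.3158, 0.3684, 0.3158).
So the stationary probability of Reactivated is 0.3684.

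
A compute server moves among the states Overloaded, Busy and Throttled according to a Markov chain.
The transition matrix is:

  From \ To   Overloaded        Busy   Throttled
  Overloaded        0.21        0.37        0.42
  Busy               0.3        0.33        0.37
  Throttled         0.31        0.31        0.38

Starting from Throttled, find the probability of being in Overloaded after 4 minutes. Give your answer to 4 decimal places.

0.2788

Propagate the distribution vector 4 minutes from Throttled.
After 0 minutes: (0.0000, 0.0000, 1.0000)
After 1 minute: (0.3100, 0.3100, 0.3800)
After 2 minutes: (0.2759, 0.3348, 0.3893)
After 3 minutes: (0.2791, 0.3333, 0.3877)
After 4 minutes: (0.2788, 0.3334, 0.3878)
P(in Overloaded after 4 minutes) = 0.2788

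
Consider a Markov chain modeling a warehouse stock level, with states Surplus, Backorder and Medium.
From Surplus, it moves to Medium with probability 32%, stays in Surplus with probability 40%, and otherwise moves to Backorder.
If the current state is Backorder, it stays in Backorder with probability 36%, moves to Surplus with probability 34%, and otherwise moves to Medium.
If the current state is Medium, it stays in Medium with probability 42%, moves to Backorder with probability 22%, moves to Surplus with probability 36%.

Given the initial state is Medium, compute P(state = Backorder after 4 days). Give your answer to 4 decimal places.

0.2814

Propagate the distribution vector 4 days from Medium.
After 0 days: (0.0000, 0.0000, 1.0000)
After 1 day: (0.3600, 0.2200, 0.4200)
After 2 days: (0.3700, 0.2724, 0.3576)
After 3 days: (0.3694, 0.2803, 0.3503)
After 4 days: (0.3692, 0.2814, 0.3494)
P(in Backorder after 4 days) = 0.2814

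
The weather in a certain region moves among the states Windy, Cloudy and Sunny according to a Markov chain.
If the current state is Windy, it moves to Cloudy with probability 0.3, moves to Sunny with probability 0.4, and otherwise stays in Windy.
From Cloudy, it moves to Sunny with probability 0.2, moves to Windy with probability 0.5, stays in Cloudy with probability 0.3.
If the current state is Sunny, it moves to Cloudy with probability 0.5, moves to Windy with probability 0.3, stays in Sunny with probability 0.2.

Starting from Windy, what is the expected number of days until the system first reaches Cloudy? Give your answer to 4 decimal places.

2.7273

Let t(s) be the expected number of days to first reach Cloudy from state s, with t(Cloudy) = 0. Conditioning on the first day:
t(Windy) = 1 + 0.3·t(Windy) + 0.4·t(Sunny)
t(Sunny) = 1 + 0.3·t(Windy) + 0.2·t(Sunny)
Solving: t(Windy) = 2.7273, t(Sunny) = 2.2727.
Expected days from Windy to Cloudy: 2.7273.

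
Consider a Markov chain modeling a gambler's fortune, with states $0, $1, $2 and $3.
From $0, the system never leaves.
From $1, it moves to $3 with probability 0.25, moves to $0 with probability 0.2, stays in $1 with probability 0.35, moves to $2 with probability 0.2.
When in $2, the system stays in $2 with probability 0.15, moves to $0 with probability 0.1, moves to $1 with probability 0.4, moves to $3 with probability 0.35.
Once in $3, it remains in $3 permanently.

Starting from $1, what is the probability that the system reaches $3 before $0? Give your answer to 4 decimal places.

0.5979

Let h(s) be the probability of absorption at $3 starting from transient state s. Then h($3) = 1 and h($0) = 0. By first-step analysis:
h($1) = 0.2·0 + 0.35·h($1) + 0.2·h($2) + 0.25·1
h($2) = 0.1·0 + 0.4·h($1) + 0.15·h($2) + 0.35·1
Solving: h($1) = 0.5979, h($2) = 0.6931.
Starting from $1, the probability is 0.5979.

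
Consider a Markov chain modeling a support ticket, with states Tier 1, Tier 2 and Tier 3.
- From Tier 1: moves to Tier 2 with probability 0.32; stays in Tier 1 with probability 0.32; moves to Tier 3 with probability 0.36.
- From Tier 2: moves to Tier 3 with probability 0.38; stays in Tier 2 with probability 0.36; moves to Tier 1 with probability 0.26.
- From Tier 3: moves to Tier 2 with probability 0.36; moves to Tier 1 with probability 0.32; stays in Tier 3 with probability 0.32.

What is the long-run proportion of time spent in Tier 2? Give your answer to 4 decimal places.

Let the stationary distribution be π with π = πP and π_1 + π_2 + π_3 = 1.
π_1 = 0.32·π_1 + 0.26·π_2 + 0.32·π_3
π_2 = 0.32·π_1 + 0.36·π_2 + 0.36·π_3
Solving with the normalization constraint gives π = (0.2991, 0.3480, 0.3528).
So the stationary probability of Tier 2 is 0.3480.

0.3480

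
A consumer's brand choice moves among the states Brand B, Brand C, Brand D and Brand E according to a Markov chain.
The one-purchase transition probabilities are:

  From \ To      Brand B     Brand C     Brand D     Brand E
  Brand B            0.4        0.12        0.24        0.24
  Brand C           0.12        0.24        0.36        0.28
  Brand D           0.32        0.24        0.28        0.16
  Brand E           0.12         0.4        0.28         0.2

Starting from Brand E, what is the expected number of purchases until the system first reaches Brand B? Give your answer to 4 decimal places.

Let t(s) be the expected number of purchases to first reach Brand B from state s, with t(Brand B) = 0. Conditioning on the first purchase:
t(Brand C) = 1 + 0.24·t(Brand C) + 0.36·t(Brand D) + 0.28·t(Brand E)
t(Brand D) = 1 + 0.24·t(Brand C) + 0.28·t(Brand D) + 0.16·t(Brand E)
t(Brand E) = 1 + 0.4·t(Brand C) + 0.28·t(Brand D) + 0.2·t(Brand E)
Solving: t(Brand C) = 5.4541, t(Brand D) = 4.4357, t(Brand E) = 5.5296.
Expected purchases from Brand E to Brand B: 5.5296.

5.5296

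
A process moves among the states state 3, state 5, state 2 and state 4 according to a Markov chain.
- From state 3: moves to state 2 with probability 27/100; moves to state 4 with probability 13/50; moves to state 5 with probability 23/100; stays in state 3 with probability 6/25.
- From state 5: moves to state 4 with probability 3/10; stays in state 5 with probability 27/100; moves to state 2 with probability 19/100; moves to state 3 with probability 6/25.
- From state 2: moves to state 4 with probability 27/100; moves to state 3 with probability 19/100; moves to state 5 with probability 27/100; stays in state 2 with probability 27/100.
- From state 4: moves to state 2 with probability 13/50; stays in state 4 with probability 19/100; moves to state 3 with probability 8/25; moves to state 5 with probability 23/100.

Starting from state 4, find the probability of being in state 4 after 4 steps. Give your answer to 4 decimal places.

0.2547

Propagate the distribution vector 4 steps from state 4.
After 0 steps: (0.0000, 0.0000, 0.0000, 1.0000)
After 1 step: (0.3200, 0.2300, 0.2600, 0.1900)
After 2 steps: (0.2422, 0.2496, 0.2497, 0.2585)
After 3 steps: (0.2482, 0.2500, 0.2474, 0.2544)
After 4 steps: (0.2480, 0.2499, 0.2475, 0.2547)
P(in state 4 after 4 steps) = 0.2547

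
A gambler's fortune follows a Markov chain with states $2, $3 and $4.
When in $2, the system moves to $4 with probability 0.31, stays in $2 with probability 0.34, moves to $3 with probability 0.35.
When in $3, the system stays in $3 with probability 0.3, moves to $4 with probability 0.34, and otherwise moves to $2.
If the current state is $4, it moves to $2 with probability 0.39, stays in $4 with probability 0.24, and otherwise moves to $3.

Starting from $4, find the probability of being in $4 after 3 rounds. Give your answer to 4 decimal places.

Propagate the distribution vector 3 rounds from $4.
After 0 rounds: (0.0000, 0.0000, 1.0000)
After 1 round: (0.3900, 0.3700, 0.2400)
After 2 rounds: (0.3594, 0.3363, 0.3043)
After 3 rounds: (0.3619, 0.3393, 0.2988)
P(in $4 after 3 rounds) = 0.2988

0.2988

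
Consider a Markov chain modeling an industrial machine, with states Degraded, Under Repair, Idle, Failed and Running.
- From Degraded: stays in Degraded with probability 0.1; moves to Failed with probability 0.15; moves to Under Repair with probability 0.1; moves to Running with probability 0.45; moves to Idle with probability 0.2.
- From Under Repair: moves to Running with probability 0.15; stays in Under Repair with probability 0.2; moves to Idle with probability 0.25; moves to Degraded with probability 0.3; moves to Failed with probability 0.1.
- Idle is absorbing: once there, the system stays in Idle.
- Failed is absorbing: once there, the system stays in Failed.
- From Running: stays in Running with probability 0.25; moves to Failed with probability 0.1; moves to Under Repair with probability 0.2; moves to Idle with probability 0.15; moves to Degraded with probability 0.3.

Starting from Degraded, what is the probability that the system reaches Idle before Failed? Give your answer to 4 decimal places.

Let h(s) be the probability of absorption at Idle starting from transient state s. Then h(Idle) = 1 and h(Failed) = 0. By first-step analysis:
h(Degraded) = 0.1·h(Degraded) + 0.1·h(Under Repair) + 0.2·1 + 0.15·0 + 0.45·h(Running)
h(Under Repair) = 0.3·h(Degraded) + 0.2·h(Under Repair) + 0.25·1 + 0.1·0 + 0.15·h(Running)
h(Running) = 0.3·h(Degraded) + 0.2·h(Under Repair) + 0.15·1 + 0.1·0 + 0.25·h(Running)
Solving: h(Degraded) = 0.6026, h(Under Repair) = 0.6538, h(Running) = 0.6154.
Starting from Degraded, the probability is 0.6026.

0.6026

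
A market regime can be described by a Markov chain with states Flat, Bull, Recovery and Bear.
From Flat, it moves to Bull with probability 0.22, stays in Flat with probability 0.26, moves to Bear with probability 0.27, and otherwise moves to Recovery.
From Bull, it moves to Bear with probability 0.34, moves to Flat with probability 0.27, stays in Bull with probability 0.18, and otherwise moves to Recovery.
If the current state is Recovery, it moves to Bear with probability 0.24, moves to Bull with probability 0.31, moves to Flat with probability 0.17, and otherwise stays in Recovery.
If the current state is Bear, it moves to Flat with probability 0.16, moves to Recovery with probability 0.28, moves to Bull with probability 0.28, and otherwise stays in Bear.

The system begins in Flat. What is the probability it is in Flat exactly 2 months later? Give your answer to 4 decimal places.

0.2127

Propagate the distribution vector 2 months from Flat.
After 0 months: (1.0000, 0.0000, 0.0000, 0.0000)
After 1 month: (0.2600, 0.2200, 0.2500, 0.2700)
After 2 months: (0.2127, 0.2499, 0.2568, 0.2806)
P(in Flat after 2 months) = 0.2127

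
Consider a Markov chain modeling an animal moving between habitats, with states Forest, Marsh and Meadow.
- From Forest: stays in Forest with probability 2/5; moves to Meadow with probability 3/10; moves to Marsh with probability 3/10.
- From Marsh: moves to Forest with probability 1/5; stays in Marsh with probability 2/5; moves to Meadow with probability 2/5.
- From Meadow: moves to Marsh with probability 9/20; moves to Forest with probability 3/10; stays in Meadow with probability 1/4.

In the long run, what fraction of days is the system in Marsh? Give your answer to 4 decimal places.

0.3871

Let the stationary distribution be π with π = πP and π_1 + π_2 + π_3 = 1.
π_1 = 0.4·π_1 + 0.2·π_2 + 0.3·π_3
π_2 = 0.3·π_1 + 0.4·π_2 + 0.45·π_3
Solving with the normalization constraint gives π = (0.2903, 0.3871, 0.3226).
So the stationary probability of Marsh is 0.3871.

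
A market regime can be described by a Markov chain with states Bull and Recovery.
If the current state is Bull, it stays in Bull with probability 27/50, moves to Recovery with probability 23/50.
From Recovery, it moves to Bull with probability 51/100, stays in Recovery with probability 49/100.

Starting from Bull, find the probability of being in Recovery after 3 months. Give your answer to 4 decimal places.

0.4742

Propagate the distribution vector 3 months from Bull.
After 0 months: (1.0000, 0.0000)
After 1 month: (0.5400, 0.4600)
After 2 months: (0.5262, 0.4738)
After 3 months: (0.5258, 0.4742)
P(in Recovery after 3 months) = 0.4742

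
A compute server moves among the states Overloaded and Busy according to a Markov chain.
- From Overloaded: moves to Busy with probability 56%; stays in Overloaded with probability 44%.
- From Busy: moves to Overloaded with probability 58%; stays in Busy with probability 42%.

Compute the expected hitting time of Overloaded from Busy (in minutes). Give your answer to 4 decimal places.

1.7241

Let t(s) be the expected number of minutes to first reach Overloaded from state s, with t(Overloaded) = 0. Conditioning on the first minute:
t(Busy) = 1 + 0.42·t(Busy)
Solving: t(Busy) = 1.7241.
Expected minutes from Busy to Overloaded: 1.7241.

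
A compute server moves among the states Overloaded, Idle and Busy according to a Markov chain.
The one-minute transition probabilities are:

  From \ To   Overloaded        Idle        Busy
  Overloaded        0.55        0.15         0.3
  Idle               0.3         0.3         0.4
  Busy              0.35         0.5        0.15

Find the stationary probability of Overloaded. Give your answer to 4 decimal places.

Let the stationary distribution be π with π = πP and π_1 + π_2 + π_3 = 1.
π_1 = 0.55·π_1 + 0.3·π_2 + 0.35·π_3
π_2 = 0.15·π_1 + 0.3·π_2 + 0.5·π_3
Solving with the normalization constraint gives π = (0.4191, 0.2944, 0.2865).
So the stationary probability of Overloaded is 0.4191.

0.4191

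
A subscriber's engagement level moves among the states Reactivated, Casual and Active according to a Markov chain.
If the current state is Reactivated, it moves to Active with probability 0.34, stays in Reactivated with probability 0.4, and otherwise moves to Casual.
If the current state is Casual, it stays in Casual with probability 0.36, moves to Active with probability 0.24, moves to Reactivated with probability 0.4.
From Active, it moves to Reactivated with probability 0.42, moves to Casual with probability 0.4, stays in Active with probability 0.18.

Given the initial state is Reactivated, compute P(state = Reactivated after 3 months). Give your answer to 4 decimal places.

0.4052

Propagate the distribution vector 3 months from Reactivated.
After 0 months: (1.0000, 0.0000, 0.0000)
After 1 month: (0.4000, 0.2600, 0.3400)
After 2 months: (0.4068, 0.3336, 0.2596)
After 3 months: (0.4052, 0.3297, 0.2651)
P(in Reactivated after 3 months) = 0.4052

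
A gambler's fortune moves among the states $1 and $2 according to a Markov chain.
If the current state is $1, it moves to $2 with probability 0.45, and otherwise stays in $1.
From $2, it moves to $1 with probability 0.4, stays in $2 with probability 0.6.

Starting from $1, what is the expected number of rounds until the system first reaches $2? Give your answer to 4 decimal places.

2.2222

Let t(s) be the expected number of rounds to first reach $2 from state s, with t($2) = 0. Conditioning on the first round:
t($1) = 1 + 0.55·t($1)
Solving: t($1) = 2.2222.
Expected rounds from $1 to $2: 2.2222.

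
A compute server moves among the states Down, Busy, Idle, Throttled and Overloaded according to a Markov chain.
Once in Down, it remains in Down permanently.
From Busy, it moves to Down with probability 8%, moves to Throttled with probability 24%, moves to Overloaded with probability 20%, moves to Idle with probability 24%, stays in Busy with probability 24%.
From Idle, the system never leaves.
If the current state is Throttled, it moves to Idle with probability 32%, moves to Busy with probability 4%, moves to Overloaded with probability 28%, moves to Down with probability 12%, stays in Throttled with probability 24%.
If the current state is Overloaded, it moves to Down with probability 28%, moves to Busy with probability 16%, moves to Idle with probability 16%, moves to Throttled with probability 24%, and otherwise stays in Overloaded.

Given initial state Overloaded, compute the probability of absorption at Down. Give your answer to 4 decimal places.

Let h(s) be the probability of absorption at Down starting from transient state s. Then h(Down) = 1 and h(Idle) = 0. By first-step analysis:
h(Busy) = 0.08·1 + 0.24·h(Busy) + 0.24·0 + 0.24·h(Throttled) + 0.2·h(Overloaded)
h(Throttled) = 0.12·1 + 0.04·h(Busy) + 0.32·0 + 0.24·h(Throttled) + 0.28·h(Overloaded)
h(Overloaded) = 0.28·1 + 0.16·h(Busy) + 0.16·0 + 0.24·h(Throttled) + 0.16·h(Overloaded)
Solving: h(Busy) = 0.3522, h(Throttled) = 0.3621, h(Overloaded) = 0.5039.
Starting from Overloaded, the probability is 0.5039.

0.5039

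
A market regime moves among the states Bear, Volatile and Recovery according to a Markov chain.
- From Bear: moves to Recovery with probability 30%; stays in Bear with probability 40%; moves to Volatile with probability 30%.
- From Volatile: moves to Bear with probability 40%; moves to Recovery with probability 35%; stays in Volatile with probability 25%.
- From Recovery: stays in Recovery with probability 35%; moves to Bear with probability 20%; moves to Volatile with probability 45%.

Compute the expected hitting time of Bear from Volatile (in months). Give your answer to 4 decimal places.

Let t(s) be the expected number of months to first reach Bear from state s, with t(Bear) = 0. Conditioning on the first month:
t(Volatile) = 1 + 0.25·t(Volatile) + 0.35·t(Recovery)
t(Recovery) = 1 + 0.45·t(Volatile) + 0.35·t(Recovery)
Solving: t(Volatile) = 3.0303, t(Recovery) = 3.6364.
Expected months from Volatile to Bear: 3.0303.

3.0303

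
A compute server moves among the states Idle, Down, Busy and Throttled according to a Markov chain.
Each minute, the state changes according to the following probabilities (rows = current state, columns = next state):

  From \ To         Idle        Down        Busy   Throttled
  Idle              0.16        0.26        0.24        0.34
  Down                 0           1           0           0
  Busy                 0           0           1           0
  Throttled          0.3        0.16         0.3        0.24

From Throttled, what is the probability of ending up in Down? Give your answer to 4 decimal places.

Let h(s) be the probability of absorption at Down starting from transient state s. Then h(Down) = 1 and h(Busy) = 0. By first-step analysis:
h(Idle) = 0.16·h(Idle) + 0.26·1 + 0.24·0 + 0.34·h(Throttled)
h(Throttled) = 0.3·h(Idle) + 0.16·1 + 0.3·0 + 0.24·h(Throttled)
Solving: h(Idle) = 0.4698, h(Throttled) = 0.3960.
Starting from Throttled, the probability is 0.3960.

0.3960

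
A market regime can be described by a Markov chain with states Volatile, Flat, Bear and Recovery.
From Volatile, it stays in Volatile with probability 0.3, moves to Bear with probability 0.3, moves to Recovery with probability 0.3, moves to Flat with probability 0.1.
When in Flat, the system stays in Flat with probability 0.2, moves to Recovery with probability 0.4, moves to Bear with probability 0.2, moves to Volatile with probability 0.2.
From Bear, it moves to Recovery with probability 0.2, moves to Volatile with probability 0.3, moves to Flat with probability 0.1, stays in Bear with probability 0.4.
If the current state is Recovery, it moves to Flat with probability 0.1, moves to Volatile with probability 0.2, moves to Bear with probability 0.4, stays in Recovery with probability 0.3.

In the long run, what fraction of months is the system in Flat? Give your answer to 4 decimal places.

Let the stationary distribution be π with π = πP and π_1 + π_2 + π_3 + π_4 = 1.
π_1 = 0.3·π_1 + 0.2·π_2 + 0.3·π_3 + 0.2·π_4
π_2 = 0.1·π_1 + 0.2·π_2 + 0.1·π_3 + 0.1·π_4
π_3 = 0.3·π_1 + 0.2·π_2 + 0.4·π_3 + 0.4·π_4
Solving with the normalization constraint gives π = (0.2613, 0.1111, 0.3516, 0.2759).
So the stationary probability of Flat is 0.1111.

0.1111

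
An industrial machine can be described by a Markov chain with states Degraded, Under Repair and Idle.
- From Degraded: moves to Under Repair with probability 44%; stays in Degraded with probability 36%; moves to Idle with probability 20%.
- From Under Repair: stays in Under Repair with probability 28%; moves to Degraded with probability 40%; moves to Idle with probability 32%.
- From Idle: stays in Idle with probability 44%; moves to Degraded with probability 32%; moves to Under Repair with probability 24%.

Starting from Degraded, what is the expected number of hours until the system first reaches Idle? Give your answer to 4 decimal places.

Let t(s) be the expected number of hours to first reach Idle from state s, with t(Idle) = 0. Conditioning on the first hour:
t(Degraded) = 1 + 0.36·t(Degraded) + 0.44·t(Under Repair)
t(Under Repair) = 1 + 0.4·t(Degraded) + 0.28·t(Under Repair)
Solving: t(Degraded) = 4.0730, t(Under Repair) = 3.6517.
Expected hours from Degraded to Idle: 4.0730.

4.0730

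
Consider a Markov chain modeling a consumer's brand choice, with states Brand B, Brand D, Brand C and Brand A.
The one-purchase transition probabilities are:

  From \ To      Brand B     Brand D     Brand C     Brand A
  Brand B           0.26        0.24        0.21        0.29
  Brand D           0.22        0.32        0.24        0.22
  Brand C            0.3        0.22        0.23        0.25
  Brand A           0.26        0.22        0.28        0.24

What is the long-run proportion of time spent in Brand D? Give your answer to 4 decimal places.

Let the stationary distribution be π with π = πP and π_1 + π_2 + π_3 + π_4 = 1.
π_1 = 0.26·π_1 + 0.22·π_2 + 0.3·π_3 + 0.26·π_4
π_2 = 0.24·π_1 + 0.32·π_2 + 0.22·π_3 + 0.22·π_4
π_3 = 0.21·π_1 + 0.24·π_2 + 0.23·π_3 + 0.28·π_4
Solving with the normalization constraint gives π = (0.2596, 0.2502, 0.2398, 0.2504).
So the stationary probability of Brand D is 0.2502.

0.2502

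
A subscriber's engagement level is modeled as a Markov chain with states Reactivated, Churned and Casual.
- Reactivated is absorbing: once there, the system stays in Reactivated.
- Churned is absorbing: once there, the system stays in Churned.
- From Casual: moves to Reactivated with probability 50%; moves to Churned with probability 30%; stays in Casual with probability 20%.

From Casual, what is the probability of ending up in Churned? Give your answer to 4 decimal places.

Let h(s) be the probability of absorption at Churned starting from transient state s. Then h(Churned) = 1 and h(Reactivated) = 0. By first-step analysis:
h(Casual) = 0.5·0 + 0.3·1 + 0.2·h(Casual)
Solving: h(Casual) = 0.3750.
Starting from Casual, the probability is 0.3750.

0.3750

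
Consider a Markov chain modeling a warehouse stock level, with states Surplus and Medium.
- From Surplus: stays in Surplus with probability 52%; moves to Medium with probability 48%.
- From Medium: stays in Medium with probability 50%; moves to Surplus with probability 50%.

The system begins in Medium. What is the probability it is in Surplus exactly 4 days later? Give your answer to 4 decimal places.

Propagate the distribution vector 4 days from Medium.
After 0 days: (0.0000, 1.0000)
After 1 day: (0.5000, 0.5000)
After 2 days: (0.5100, 0.4900)
After 3 days: (0.5102, 0.4898)
After 4 days: (0.5102, 0.4898)
P(in Surplus after 4 days) = 0.5102

0.5102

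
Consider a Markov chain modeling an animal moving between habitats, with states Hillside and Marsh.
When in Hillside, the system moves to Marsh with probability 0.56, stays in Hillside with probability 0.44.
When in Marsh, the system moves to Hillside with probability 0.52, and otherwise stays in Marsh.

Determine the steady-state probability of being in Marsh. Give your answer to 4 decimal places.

Let the stationary distribution be π with π = πP and π_1 + π_2 = 1.
π_1 = 0.44·π_1 + 0.52·π_2
Solving with the normalization constraint gives π = (0.4815, 0.5185).
So the stationary probability of Marsh is 0.5185.

0.5185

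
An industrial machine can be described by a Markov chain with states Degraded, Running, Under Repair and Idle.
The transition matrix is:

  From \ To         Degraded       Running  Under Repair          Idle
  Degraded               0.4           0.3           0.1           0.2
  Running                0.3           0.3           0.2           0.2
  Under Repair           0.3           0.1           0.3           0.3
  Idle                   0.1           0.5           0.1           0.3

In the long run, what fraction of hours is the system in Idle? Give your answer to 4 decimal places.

Let the stationary distribution be π with π = πP and π_1 + π_2 + π_3 + π_4 = 1.
π_1 = 0.4·π_1 + 0.3·π_2 + 0.3·π_3 + 0.1·π_4
π_2 = 0.3·π_1 + 0.3·π_2 + 0.1·π_3 + 0.5·π_4
π_3 = 0.1·π_1 + 0.2·π_2 + 0.3·π_3 + 0.1·π_4
Solving with the normalization constraint gives π = (0.2799, 0.3152, 0.1644, 0.2405).
So the stationary probability of Idle is 0.2405.

0.2405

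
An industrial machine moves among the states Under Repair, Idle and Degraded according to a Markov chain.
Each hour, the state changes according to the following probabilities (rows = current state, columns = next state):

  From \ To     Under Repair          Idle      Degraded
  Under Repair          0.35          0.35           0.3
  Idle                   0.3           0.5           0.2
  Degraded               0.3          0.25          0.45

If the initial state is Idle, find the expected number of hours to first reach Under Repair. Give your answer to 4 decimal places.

3.3333

Let t(s) be the expected number of hours to first reach Under Repair from state s, with t(Under Repair) = 0. Conditioning on the first hour:
t(Idle) = 1 + 0.5·t(Idle) + 0.2·t(Degraded)
t(Degraded) = 1 + 0.25·t(Idle) + 0.45·t(Degraded)
Solving: t(Idle) = 3.3333, t(Degraded) = 3.3333.
Expected hours from Idle to Under Repair: 3.3333.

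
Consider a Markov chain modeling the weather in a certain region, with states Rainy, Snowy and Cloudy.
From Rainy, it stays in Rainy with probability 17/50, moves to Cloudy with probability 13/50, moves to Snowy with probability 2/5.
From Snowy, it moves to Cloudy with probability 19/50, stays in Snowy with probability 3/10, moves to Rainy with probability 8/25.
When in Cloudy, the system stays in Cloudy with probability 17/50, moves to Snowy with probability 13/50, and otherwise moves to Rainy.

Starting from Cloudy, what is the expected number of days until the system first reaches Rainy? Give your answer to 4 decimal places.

Let t(s) be the expected number of days to first reach Rainy from state s, with t(Rainy) = 0. Conditioning on the first day:
t(Snowy) = 1 + 0.3·t(Snowy) + 0.38·t(Cloudy)
t(Cloudy) = 1 + 0.26·t(Snowy) + 0.34·t(Cloudy)
Solving: t(Snowy) = 2.8634, t(Cloudy) = 2.6432.
Expected days from Cloudy to Rainy: 2.6432.

2.6432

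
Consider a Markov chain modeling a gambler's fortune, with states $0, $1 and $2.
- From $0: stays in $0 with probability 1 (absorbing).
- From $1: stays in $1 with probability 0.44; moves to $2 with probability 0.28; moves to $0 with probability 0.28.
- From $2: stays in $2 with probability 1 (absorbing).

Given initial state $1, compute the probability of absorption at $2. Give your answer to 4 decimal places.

0.5000

Let h(s) be the probability of absorption at $2 starting from transient state s. Then h($2) = 1 and h($0) = 0. By first-step analysis:
h($1) = 0.28·0 + 0.44·h($1) + 0.28·1
Solving: h($1) = 0.5000.
Starting from $1, the probability is 0.5000.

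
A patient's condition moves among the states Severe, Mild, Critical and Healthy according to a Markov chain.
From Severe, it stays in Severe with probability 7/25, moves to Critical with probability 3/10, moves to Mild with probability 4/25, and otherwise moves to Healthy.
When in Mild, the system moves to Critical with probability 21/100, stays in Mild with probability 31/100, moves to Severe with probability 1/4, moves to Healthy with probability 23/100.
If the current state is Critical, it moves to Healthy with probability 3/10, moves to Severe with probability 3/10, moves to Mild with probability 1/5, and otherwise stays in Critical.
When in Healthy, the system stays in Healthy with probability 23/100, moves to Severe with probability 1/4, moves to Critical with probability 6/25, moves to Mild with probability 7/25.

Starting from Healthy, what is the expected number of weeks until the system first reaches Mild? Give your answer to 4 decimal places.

Let t(s) be the expected number of weeks to first reach Mild from state s, with t(Mild) = 0. Conditioning on the first week:
t(Severe) = 1 + 0.28·t(Severe) + 0.3·t(Critical) + 0.26·t(Healthy)
t(Critical) = 1 + 0.3·t(Severe) + 0.2·t(Critical) + 0.3·t(Healthy)
t(Healthy) = 1 + 0.25·t(Severe) + 0.24·t(Critical) + 0.23·t(Healthy)
Solving: t(Severe) = 4.9546, t(Critical) = 4.7539, t(Healthy) = 4.3891.
Expected weeks from Healthy to Mild: 4.3891.

4.3891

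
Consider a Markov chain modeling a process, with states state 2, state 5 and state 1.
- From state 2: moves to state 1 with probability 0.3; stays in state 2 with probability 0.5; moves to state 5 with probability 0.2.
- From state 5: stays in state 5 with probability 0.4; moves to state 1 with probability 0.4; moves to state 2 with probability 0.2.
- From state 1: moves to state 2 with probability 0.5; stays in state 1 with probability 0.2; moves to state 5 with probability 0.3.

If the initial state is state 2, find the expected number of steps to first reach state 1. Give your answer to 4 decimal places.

Let t(s) be the expected number of steps to first reach state 1 from state s, with t(state 1) = 0. Conditioning on the first step:
t(state 2) = 1 + 0.5·t(state 2) + 0.2·t(state 5)
t(state 5) = 1 + 0.2·t(state 2) + 0.4·t(state 5)
Solving: t(state 2) = 3.0769, t(state 5) = 2.6923.
Expected steps from state 2 to state 1: 3.0769.

3.0769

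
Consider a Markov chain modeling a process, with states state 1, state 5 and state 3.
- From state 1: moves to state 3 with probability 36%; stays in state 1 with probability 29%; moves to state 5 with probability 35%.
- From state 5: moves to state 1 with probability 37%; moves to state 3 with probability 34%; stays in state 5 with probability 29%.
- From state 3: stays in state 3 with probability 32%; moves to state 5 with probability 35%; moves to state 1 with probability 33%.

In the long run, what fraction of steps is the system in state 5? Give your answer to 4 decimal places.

Let the stationary distribution be π with π = πP and π_1 + π_2 + π_3 = 1.
π_1 = 0.29·π_1 + 0.37·π_2 + 0.33·π_3
π_2 = 0.35·π_1 + 0.29·π_2 + 0.35·π_3
Solving with the normalization constraint gives π = (0.3300, 0.3302, 0.3398).
So the stationary probability of state 5 is 0.3302.

0.3302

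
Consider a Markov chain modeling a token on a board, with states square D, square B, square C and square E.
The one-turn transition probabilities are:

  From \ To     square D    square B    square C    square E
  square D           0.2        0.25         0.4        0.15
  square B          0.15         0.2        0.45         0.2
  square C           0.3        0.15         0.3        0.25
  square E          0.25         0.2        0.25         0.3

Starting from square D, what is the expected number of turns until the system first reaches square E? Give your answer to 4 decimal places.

5.0655

Let t(s) be the expected number of turns to first reach square E from state s, with t(square E) = 0. Conditioning on the first turn:
t(square D) = 1 + 0.2·t(square D) + 0.25·t(square B) + 0.4·t(square C)
t(square B) = 1 + 0.15·t(square D) + 0.2·t(square B) + 0.45·t(square C)
t(square C) = 1 + 0.3·t(square D) + 0.15·t(square B) + 0.3·t(square C)
Solving: t(square D) = 5.0655, t(square B) = 4.8035, t(square C) = 4.6288.
Expected turns from square D to square E: 5.0655.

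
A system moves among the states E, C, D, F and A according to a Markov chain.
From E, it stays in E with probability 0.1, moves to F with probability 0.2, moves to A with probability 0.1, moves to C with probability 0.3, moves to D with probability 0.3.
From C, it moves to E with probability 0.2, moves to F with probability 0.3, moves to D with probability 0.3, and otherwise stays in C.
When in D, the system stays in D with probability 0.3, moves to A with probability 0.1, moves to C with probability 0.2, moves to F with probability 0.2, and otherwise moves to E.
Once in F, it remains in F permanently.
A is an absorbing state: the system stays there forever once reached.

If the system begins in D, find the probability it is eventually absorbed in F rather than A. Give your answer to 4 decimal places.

Let h(s) be the probability of absorption at F starting from transient state s. Then h(F) = 1 and h(A) = 0. By first-step analysis:
h(E) = 0.1·h(E) + 0.3·h(C) + 0.3·h(D) + 0.2·1 + 0.1·0
h(C) = 0.2·h(E) + 0.2·h(C) + 0.3·h(D) + 0.3·1
h(D) = 0.2·h(E) + 0.2·h(C) + 0.3·h(D) + 0.2·1 + 0.1·0
Solving: h(E) = 0.7485, h(C) = 0.8394, h(D) = 0.7394.
Starting from D, the probability is 0.7394.

0.7394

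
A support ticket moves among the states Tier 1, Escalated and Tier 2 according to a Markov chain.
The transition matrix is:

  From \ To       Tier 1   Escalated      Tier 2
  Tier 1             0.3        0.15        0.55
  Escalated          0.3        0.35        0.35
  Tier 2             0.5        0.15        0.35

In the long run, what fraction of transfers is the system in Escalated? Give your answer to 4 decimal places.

0.1875

Let the stationary distribution be π with π = πP and π_1 + π_2 + π_3 = 1.
π_1 = 0.3·π_1 + 0.3·π_2 + 0.5·π_3
π_2 = 0.15·π_1 + 0.35·π_2 + 0.15·π_3
Solving with the normalization constraint gives π = (0.3854, 0.1875, 0.4271).
So the stationary probability of Escalated is 0.1875.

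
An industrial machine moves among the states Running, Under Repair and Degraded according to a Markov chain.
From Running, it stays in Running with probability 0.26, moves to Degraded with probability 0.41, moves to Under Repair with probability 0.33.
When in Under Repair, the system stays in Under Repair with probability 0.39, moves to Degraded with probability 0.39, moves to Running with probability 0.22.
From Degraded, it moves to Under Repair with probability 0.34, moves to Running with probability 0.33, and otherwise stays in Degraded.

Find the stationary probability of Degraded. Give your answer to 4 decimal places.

Let the stationary distribution be π with π = πP and π_1 + π_2 + π_3 = 1.
π_1 = 0.26·π_1 + 0.22·π_2 + 0.33·π_3
π_2 = 0.33·π_1 + 0.39·π_2 + 0.34·π_3
Solving with the normalization constraint gives π = (0.2719, 0.3550, 0.3731).
So the stationary probability of Degraded is 0.3731.

0.3731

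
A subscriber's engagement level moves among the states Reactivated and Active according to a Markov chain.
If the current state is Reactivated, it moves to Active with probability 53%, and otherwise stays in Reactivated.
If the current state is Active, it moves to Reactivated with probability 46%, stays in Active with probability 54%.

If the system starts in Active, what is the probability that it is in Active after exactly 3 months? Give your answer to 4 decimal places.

0.5354

Propagate the distribution vector 3 months from Active.
After 0 months: (0.0000, 1.0000)
After 1 month: (0.4600, 0.5400)
After 2 months: (0.4646, 0.5354)
After 3 months: (0.4646, 0.5354)
P(in Active after 3 months) = 0.5354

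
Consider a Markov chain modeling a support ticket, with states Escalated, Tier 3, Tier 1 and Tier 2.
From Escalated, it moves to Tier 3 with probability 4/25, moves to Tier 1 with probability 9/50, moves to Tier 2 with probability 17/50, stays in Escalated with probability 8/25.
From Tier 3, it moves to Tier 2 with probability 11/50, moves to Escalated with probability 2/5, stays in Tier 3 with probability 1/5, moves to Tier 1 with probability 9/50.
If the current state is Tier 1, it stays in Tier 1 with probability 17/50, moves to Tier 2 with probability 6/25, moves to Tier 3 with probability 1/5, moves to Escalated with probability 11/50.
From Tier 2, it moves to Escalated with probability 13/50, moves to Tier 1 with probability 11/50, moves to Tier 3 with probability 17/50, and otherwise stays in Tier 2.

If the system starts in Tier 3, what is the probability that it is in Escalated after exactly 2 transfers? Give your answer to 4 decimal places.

0.3048

Propagate the distribution vector 2 transfers from Tier 3.
After 0 transfers: (0.0000, 1.0000, 0.0000, 0.0000)
After 1 transfer: (0.4000, 0.2000, 0.1800, 0.2200)
After 2 transfers: (0.3048, 0.2148, 0.2176, 0.2628)
P(in Escalated after 2 transfers) = 0.3048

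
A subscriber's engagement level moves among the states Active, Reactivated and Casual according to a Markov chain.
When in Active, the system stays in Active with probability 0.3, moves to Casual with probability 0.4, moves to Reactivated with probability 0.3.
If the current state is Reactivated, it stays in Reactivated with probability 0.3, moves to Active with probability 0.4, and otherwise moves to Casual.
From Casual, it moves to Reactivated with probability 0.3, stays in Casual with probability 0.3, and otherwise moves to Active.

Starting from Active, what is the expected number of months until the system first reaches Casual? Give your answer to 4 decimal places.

2.7027

Let t(s) be the expected number of months to first reach Casual from state s, with t(Casual) = 0. Conditioning on the first month:
t(Active) = 1 + 0.3·t(Active) + 0.3·t(Reactivated)
t(Reactivated) = 1 + 0.4·t(Active) + 0.3·t(Reactivated)
Solving: t(Active) = 2.7027, t(Reactivated) = 2.9730.
Expected months from Active to Casual: 2.7027.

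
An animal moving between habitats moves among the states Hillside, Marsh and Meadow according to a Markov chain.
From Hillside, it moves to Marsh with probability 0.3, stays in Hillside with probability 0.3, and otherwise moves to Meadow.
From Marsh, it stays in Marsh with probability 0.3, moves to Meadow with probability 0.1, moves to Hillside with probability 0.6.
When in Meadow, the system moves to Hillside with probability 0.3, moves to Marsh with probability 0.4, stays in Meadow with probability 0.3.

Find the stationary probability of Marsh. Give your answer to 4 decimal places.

Let the stationary distribution be π with π = πP and π_1 + π_2 + π_3 = 1.
π_1 = 0.3·π_1 + 0.6·π_2 + 0.3·π_3
π_2 = 0.3·π_1 + 0.3·π_2 + 0.4·π_3
Solving with the normalization constraint gives π = (0.3982, 0.3274, 0.2743).
So the stationary probability of Marsh is 0.3274.

0.3274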